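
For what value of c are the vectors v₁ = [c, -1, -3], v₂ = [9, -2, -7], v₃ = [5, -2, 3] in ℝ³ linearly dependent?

Dependence holds iff the 3×3 matrix [v₁ v₂ v₃] is singular.
Cofactor expansion gives det = 86 - 20*c.
Solving 86 - 20*c = 0 yields c = 43/10.

c = 43/10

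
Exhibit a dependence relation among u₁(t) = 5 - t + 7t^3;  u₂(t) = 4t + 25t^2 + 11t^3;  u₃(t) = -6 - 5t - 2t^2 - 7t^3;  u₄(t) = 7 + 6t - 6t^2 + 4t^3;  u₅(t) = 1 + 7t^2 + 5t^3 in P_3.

u₁ + u₂ + 3u₃ + 2u₄ - u₅ = 0

Take coordinates with respect to {1, t, …, t^3}.
Row-reduce the matrix with u₁, u₂, u₃, u₄, u₅ as columns; the null space gives the coefficients.
The free variable yields coefficients (1, 1, 3, 2, -1) (any nonzero multiple also works).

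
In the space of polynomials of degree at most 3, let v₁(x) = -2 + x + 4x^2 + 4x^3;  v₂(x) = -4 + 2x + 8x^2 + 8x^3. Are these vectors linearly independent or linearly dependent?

Take coordinates with respect to the standard basis {1, x, …, x^3}.
One vector is a scalar multiple of another, so the set is dependent.

linearly dependent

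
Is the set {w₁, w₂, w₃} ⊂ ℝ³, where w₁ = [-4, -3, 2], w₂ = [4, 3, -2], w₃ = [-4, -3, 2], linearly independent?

linearly dependent

The matrix [w₁|w₂|w₃] has determinant 0.
A zero determinant means the columns are linearly dependent.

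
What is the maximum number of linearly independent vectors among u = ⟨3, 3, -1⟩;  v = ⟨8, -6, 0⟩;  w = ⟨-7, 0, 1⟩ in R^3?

2

Form the matrix with u, v, w as columns and reduce.
Exactly 2 pivots survive; hence the rank is 2.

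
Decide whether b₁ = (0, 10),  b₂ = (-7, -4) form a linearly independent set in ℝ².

linearly independent

The matrix [b₁|b₂] has determinant 70.
A nonzero determinant means the columns are linearly independent.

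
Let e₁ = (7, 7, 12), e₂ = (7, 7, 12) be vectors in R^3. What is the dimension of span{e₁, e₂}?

1

Apply Gaussian elimination to the matrix whose rows are e₁, e₂.
The echelon form has 1 nonzero row, so the rank is 1.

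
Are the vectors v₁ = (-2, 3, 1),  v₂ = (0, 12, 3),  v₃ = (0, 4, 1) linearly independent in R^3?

linearly dependent

One vector is a scalar multiple of another, so the set is dependent.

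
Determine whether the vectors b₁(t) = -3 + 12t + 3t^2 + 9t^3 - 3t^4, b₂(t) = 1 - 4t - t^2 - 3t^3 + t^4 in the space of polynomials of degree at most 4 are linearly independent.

linearly dependent

Write each element as a coordinate vector in ℝ⁵ using {1, t, …, t^4}.
One vector is a scalar multiple of another, so the set is dependent.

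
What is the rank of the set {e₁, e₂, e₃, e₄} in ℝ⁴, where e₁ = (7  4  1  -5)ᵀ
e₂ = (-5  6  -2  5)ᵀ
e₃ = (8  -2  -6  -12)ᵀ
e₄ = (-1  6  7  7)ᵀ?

rank 3

Put the 4×4 matrix [e₁|e₂|e₃|e₄] into echelon form.
Exactly 3 pivots survive; hence the rank is 3.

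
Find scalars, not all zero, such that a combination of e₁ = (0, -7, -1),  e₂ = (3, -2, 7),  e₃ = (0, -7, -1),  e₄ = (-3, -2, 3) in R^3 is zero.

Row-reduce the matrix with e₁, e₂, e₃, e₄ as columns; the null space gives the coefficients.
The free variable yields coefficients (1, 0, -1, 0) (any nonzero multiple also works).

e₁ - e₃ = 0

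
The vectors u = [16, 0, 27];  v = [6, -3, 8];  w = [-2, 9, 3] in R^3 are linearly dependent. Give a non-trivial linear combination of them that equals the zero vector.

u - 3v - w = 0

Set up α₁u + … + α₃w = 0 and solve the homogeneous system.
One solution (up to scaling) is (1, -3, -1).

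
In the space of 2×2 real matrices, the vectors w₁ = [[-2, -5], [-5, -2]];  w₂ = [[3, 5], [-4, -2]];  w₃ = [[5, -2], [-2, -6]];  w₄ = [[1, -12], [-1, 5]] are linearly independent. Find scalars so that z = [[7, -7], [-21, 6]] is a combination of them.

Take coordinate vectors relative to {E₁₁, E₁₂, E₂₁, E₂₂}.
Write z = c₁w₁ + … + c₄w₄ and equate components.
Row-reducing the augmented matrix gives the unique coefficients (c₁, …, c₄) = (1, 4, -1, 2).

z = w₁ + 4w₂ - w₃ + 2w₄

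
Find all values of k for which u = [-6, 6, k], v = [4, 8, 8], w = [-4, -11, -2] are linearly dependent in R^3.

k = -48

Dependence holds iff the 3×3 matrix [u v w] is singular.
The determinant works out to -12*k - 576.
Solving -12*k - 576 = 0 yields k = -48.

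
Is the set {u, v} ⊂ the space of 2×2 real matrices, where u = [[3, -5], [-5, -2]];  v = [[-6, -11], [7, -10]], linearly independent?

Write each element as a coordinate vector in ℝ⁴ using {E₁₁, E₁₂, E₂₁, E₂₂}.
Place the vectors as rows of a 2×4 matrix and reduce to echelon form.
The reduction yields 2 nonzero rows, so the rank is 2.
Since rank = 2 (the number of vectors), the set is linearly independent.

linearly independent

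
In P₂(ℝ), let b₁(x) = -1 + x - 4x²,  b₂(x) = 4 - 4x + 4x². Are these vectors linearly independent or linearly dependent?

Write each element as a coordinate vector in ℝ³ using {1, x, x²}.
Place the vectors as rows of a 2×3 matrix and reduce to echelon form.
The reduction yields 2 nonzero rows, so the rank is 2.
Since rank = 2 (the number of vectors), the set is linearly independent.

linearly independent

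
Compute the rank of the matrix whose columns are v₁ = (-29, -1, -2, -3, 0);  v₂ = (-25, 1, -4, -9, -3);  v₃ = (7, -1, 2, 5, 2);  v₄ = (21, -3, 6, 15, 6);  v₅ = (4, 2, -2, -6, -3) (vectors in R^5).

2

Apply Gaussian elimination to the matrix whose rows are v₁, v₂, v₃, v₄, v₅.
Exactly 2 pivots survive; hence the rank is 2.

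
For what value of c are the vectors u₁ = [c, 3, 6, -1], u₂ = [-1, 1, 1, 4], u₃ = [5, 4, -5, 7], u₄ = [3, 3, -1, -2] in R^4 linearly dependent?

Dependence holds iff the 4×4 matrix [u₁ u₂ u₃ u₄] is singular.
Expanding, det = 90*c + 252.
This vanishes exactly when c = -14/5.

c = -14/5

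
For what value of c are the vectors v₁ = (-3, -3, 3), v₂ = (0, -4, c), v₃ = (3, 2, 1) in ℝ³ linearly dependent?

c = 16

The set is linearly dependent precisely when det[v₁; v₂; v₃] = 0.
The determinant works out to 48 - 3*c.
Setting this to zero gives c = 16.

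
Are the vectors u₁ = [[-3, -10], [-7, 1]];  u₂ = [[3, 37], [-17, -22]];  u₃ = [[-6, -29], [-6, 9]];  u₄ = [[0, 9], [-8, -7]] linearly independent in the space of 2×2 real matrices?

linearly dependent

Write each element as a coordinate vector in ℝ⁴ using {E₁₁, E₁₂, E₂₁, E₂₂}.
Form the 4×4 matrix with these as columns; its determinant is 0.
A zero determinant means the columns are linearly dependent.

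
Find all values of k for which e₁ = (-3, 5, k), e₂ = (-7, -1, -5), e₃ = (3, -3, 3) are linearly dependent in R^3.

k = -7/2

Dependence holds iff the 3×3 matrix [e₁ e₂ e₃] is singular.
Expanding, det = 24*k + 84.
This vanishes exactly when k = -7/2.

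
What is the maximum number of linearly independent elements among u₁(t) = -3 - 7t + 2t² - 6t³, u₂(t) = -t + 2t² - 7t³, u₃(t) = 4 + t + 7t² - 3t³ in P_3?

3

Use coordinates relative to {1, t, …, t³}.
Put the 4×3 matrix [u₁|u₂|u₃] into echelon form.
Exactly 3 pivots survive; hence the rank is 3.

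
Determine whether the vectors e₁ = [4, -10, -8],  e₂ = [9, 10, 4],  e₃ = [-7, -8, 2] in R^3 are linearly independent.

Form the 3×3 matrix with these as columns; its determinant is 684.
A nonzero determinant means the columns are linearly independent.

linearly independent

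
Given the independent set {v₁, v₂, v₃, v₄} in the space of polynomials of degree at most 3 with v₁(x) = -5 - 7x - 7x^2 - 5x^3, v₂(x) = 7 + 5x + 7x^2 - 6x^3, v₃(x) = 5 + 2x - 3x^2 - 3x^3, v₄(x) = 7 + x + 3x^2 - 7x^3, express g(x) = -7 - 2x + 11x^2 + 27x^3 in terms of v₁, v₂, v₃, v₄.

Identify each element with its coordinate vector in ℝ⁴ via {1, x, …, x^3}.
Set up the augmented matrix [v₁ | v₂ | v₃ | v₄ | g] and row-reduce.
The system has the unique solution (c₁, …, c₄) = (-3, -4, -3, 3).

g = -3v₁ - 4v₂ - 3v₃ + 3v₄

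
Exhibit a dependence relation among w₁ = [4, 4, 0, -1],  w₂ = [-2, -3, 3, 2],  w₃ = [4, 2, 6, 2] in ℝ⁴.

2w₁ + 2w₂ - w₃ = 0

Write the vectors as columns of a matrix and find a nonzero vector in its null space.
One solution (up to scaling) is (2, 2, -1).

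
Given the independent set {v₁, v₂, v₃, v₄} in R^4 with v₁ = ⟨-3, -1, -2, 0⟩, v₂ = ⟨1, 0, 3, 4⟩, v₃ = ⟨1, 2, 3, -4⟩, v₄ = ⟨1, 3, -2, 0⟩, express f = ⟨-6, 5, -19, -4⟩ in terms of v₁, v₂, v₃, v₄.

Solve the system with v₁, v₂, v₃, v₄ as columns and f as the right-hand side.
Back-substitution yields (c₁, …, c₄) = (2, -2, -1, 3).

f = 2v₁ - 2v₂ - v₃ + 3v₄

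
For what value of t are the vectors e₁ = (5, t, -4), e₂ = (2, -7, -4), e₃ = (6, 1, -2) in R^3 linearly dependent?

t = -43/10

The vectors are dependent exactly when the determinant of the matrix with rows e₁, e₂, e₃ vanishes.
Cofactor expansion gives det = -20*t - 86.
Setting this to zero gives t = -43/10.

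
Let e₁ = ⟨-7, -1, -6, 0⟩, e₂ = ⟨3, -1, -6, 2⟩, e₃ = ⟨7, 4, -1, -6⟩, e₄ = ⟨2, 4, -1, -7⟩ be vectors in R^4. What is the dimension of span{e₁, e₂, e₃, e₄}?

dim = 3

Form the matrix with e₁, e₂, e₃, e₄ as columns and reduce.
Exactly 3 pivots survive; hence the rank is 3.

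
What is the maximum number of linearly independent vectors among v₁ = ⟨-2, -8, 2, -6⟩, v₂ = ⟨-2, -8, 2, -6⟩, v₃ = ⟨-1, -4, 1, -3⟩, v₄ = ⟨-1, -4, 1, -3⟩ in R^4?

Row-reduce the 4×4 matrix with these as rows.
Reduction leaves 1 leading entry, giving rank 1.

1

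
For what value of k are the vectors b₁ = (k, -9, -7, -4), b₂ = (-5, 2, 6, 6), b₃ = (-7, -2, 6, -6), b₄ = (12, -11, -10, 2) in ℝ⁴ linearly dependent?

k = 52/7

The vectors are dependent exactly when the determinant of the matrix with rows b₁, b₂, b₃, b₄ vanishes.
Expanding, det = 840*k - 6240.
Setting this to zero gives k = 52/7.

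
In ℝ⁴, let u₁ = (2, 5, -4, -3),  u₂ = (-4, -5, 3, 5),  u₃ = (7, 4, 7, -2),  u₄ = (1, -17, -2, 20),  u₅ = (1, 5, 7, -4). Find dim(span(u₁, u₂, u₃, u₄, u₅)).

Form the matrix with u₁, u₂, u₃, u₄, u₅ as columns and reduce.
There are 4 pivot columns, so rank = 4.
(With 5 elements in a 4-dimensional space the rank is at most 4.)

dim = 4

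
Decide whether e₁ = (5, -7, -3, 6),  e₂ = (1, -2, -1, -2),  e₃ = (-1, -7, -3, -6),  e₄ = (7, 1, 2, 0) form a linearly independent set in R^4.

Form the 4×4 matrix with these as columns; its determinant is 276.
A nonzero determinant means the columns are linearly independent.

linearly independent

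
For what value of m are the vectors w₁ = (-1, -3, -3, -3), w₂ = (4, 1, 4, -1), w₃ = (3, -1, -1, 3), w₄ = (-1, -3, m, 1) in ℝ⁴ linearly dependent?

The set is linearly dependent precisely when det[w₁; w₂; w₃; w₄] = 0.
Expanding, det = -64*m - 312.
This vanishes exactly when m = -39/8.

m = -39/8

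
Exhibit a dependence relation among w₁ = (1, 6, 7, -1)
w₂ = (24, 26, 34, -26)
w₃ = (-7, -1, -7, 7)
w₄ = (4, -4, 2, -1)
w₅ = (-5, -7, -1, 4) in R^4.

Write the vectors as columns of a matrix and find a nonzero vector in its null space.
One solution (up to scaling) is (2, -1, -3, -1, -1).

2w₁ - w₂ - 3w₃ - w₄ - w₅ = 0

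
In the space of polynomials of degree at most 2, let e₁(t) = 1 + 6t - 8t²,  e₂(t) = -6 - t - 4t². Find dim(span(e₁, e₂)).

2

Pass to coordinate vectors with respect to the basis {1, t, t²}.
Form the matrix with e₁, e₂ as columns and reduce.
The echelon form has 2 nonzero rows, so the rank is 2.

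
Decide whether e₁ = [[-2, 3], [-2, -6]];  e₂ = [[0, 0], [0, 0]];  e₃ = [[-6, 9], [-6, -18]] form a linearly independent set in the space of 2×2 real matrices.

linearly dependent

Take coordinates with respect to the standard basis {E₁₁, E₁₂, E₂₁, E₂₂}.
One of the vectors is the zero vector, so the set is linearly dependent.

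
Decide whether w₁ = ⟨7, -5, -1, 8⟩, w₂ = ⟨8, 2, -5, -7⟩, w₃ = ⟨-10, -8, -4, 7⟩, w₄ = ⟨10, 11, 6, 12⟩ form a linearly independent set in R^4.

linearly independent

Place the vectors as rows of a 4×4 matrix and reduce to echelon form.
The reduction yields 4 nonzero rows, so the rank is 4.
Since rank = 4 (the number of vectors), the set is linearly independent.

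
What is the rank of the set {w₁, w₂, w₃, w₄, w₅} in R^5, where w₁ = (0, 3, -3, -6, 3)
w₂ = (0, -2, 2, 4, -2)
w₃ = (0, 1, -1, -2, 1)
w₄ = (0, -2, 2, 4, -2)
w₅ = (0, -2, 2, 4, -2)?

Row-reduce the 5×5 matrix with these as rows.
The echelon form has 1 nonzero row, so the rank is 1.

1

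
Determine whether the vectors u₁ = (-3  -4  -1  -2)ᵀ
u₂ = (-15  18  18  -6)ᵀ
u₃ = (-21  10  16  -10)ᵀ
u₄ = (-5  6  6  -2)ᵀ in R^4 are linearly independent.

The matrix [u₁|u₂|u₃|u₄] has determinant 0.
A zero determinant means the columns are linearly dependent.
Indeed 2u₁ + u₂ - u₃ = 0.

linearly dependent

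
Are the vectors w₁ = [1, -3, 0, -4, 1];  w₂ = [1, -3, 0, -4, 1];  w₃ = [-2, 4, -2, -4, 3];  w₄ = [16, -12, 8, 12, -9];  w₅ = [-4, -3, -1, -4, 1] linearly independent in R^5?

linearly dependent

Two of the vectors are equal, giving an immediate dependence.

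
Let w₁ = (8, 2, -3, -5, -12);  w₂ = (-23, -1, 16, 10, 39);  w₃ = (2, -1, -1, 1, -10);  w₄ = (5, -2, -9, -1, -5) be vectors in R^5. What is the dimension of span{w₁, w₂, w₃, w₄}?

Form the matrix with w₁, w₂, w₃, w₄ as columns and reduce.
There are 3 pivot columns, so rank = 3.

dim = 3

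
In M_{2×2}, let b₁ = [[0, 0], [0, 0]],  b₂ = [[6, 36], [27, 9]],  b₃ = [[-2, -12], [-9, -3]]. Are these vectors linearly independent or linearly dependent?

linearly dependent

Write each element as a coordinate vector in ℝ⁴ using {E₁₁, E₁₂, E₂₁, E₂₂}.
One of the vectors is the zero vector, so the set is linearly dependent.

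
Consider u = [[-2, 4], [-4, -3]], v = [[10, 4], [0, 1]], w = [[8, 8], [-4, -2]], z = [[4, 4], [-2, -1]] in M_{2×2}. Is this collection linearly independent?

linearly dependent

Write each element as a coordinate vector in ℝ⁴ using {E₁₁, E₁₂, E₂₁, E₂₂}.
One vector is a scalar multiple of another, so the set is dependent.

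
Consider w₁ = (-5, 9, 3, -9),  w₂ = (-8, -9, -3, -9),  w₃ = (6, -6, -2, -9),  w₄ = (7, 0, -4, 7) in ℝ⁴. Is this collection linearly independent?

Form the 4×4 matrix with these as columns; its determinant is -8748.
A nonzero determinant means the columns are linearly independent.

linearly independent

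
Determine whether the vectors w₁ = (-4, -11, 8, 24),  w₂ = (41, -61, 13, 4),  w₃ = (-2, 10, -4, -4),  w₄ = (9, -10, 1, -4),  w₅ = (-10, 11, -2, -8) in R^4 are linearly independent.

There are 5 vectors in a 4-dimensional space, so they cannot be linearly independent.

linearly dependent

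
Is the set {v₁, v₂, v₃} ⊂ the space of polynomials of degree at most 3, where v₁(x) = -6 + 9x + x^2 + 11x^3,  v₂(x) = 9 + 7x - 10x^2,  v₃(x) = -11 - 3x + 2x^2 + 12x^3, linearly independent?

linearly independent

Write each element as a coordinate vector in ℝ⁴ using {1, x, …, x^3}.
Place the vectors as rows of a 3×4 matrix and reduce to echelon form.
The reduction yields 3 nonzero rows, so the rank is 3.
Since rank = 3 (the number of vectors), the set is linearly independent.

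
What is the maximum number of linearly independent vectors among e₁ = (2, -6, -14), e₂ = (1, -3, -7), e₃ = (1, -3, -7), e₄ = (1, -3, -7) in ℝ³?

1

Row-reduce the 4×3 matrix with these as rows.
Reduction leaves 1 leading entry, giving rank 1.
(With 4 elements in a 3-dimensional space the rank is at most 3.)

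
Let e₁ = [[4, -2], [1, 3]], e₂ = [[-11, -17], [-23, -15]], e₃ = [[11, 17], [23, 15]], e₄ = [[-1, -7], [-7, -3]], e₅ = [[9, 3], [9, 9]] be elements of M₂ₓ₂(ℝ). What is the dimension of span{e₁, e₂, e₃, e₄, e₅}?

2

Represent each element by its coordinate vector in ℝ⁴.
Put the 4×5 matrix [e₁|e₂|e₃|e₄|e₅] into echelon form.
The echelon form has 2 nonzero rows, so the rank is 2.
(With 5 elements in a 4-dimensional space the rank is at most 4.)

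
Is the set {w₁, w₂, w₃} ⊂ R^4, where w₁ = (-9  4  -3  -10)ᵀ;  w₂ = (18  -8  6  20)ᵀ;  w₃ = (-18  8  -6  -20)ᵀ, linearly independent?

Row-reduce the matrix whose columns are w₁, w₂, w₃.
The reduction yields 1 nonzero row, so the rank is 1.
Since rank 1 < 3, the set is linearly dependent.
Indeed 2w₁ + w₂ = 0.

linearly dependent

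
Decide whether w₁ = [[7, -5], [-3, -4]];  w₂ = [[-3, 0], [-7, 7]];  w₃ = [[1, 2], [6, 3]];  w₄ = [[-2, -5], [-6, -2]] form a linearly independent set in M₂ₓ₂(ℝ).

linearly independent

Write each element as a coordinate vector in ℝ⁴ using {E₁₁, E₁₂, E₂₁, E₂₂}.
Form the 4×4 matrix with these as columns; its determinant is 1613.
A nonzero determinant means the columns are linearly independent.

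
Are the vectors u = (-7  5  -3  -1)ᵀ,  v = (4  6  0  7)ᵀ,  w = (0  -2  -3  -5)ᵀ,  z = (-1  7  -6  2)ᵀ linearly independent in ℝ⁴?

linearly independent

Form the 4×4 matrix with these as columns; its determinant is 450.
A nonzero determinant means the columns are linearly independent.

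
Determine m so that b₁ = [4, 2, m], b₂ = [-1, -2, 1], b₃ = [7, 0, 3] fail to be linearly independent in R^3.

Dependence holds iff the 3×3 matrix [b₁ b₂ b₃] is singular.
The determinant works out to 14*m - 4.
Setting this to zero gives m = 2/7.

m = 2/7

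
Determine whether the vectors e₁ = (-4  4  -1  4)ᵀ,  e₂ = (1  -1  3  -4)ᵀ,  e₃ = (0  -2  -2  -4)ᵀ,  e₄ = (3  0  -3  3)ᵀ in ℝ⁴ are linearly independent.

Row-reduce the matrix whose columns are e₁, e₂, e₃, e₄.
The reduction yields 4 nonzero rows, so the rank is 4.
Since rank = 4 (the number of vectors), the set is linearly independent.

linearly independent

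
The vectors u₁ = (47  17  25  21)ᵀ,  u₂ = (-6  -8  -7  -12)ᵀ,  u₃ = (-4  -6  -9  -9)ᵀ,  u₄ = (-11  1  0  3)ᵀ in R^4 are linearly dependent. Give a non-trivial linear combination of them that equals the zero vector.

u₁ + u₂ + 2u₃ + 3u₄ = 0

Solve the homogeneous system with u₁, u₂, u₃, u₄ as columns by row-reducing the coefficient matrix.
The free variable yields coefficients (1, 1, 2, 3) (any nonzero multiple also works).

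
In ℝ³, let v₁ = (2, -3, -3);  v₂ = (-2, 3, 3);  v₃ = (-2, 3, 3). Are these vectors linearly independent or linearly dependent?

The matrix [v₁|v₂|v₃] has determinant 0.
A zero determinant means the columns are linearly dependent.

linearly dependent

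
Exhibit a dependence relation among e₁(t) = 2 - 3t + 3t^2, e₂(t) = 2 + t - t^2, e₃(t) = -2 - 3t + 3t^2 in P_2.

e₁ - 3e₂ - 2e₃ = 0

Take coordinates with respect to {1, t, t^2}.
Set up α₁e₁ + … + α₃e₃ = 0 and solve the homogeneous system.
The free variable yields coefficients (1, -3, -2) (any nonzero multiple also works).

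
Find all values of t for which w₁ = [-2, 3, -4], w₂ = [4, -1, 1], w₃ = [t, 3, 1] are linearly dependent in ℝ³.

The vectors are dependent exactly when the determinant of the matrix with rows w₁, w₂, w₃ vanishes.
Expanding, det = -t - 52.
Solving -t - 52 = 0 yields t = -52.

t = -52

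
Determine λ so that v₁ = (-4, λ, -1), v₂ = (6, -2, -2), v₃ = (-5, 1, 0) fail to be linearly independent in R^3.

λ = 2/5

Place the vectors as rows of a 3×3 matrix; dependence ⇔ determinant zero.
The determinant works out to 10*λ - 4.
This vanishes exactly when λ = 2/5.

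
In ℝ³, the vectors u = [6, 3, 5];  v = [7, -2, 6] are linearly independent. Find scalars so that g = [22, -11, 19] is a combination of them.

Write g = a₁u + a₂v and equate components.
Back-substitution yields (a₁, a₂) = (-1, 4).

g = -u + 4v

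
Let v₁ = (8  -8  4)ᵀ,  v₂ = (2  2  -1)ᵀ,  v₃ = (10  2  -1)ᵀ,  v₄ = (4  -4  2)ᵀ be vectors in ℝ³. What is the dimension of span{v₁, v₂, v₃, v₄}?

Form the matrix with v₁, v₂, v₃, v₄ as columns and reduce.
Reduction leaves 2 leading entries, giving rank 2.
(With 4 elements in a 3-dimensional space the rank is at most 3.)

2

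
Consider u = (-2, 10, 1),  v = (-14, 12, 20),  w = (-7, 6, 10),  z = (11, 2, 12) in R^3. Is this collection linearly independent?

There are 4 vectors in a 3-dimensional space, so they cannot be linearly independent.

linearly dependent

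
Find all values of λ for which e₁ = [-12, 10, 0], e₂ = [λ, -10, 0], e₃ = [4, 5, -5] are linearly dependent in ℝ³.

The vectors are dependent exactly when the determinant of the matrix with rows e₁, e₂, e₃ vanishes.
The determinant works out to 50*λ - 600.
This vanishes exactly when λ = 12.

λ = 12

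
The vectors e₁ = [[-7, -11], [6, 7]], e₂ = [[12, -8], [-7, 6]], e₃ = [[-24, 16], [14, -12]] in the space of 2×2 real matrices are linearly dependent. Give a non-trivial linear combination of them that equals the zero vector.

2e₂ + e₃ = 0

Write each element as a vector in ℝ⁴ using {E₁₁, E₁₂, E₂₁, E₂₂}.
Solve the homogeneous system with e₁, e₂, e₃ as columns by row-reducing the coefficient matrix.
A generator of the null space is (0, 2, 1).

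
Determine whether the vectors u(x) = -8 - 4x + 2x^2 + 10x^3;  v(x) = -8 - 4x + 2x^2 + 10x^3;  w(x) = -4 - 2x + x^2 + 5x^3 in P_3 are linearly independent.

linearly dependent

Write each element as a coordinate vector in ℝ⁴ using {1, x, …, x^3}.
Row-reduce the matrix whose columns are u, v, w.
The reduction yields 1 nonzero row, so the rank is 1.
Since rank 1 < 3, the set is linearly dependent.
Indeed u - v = 0.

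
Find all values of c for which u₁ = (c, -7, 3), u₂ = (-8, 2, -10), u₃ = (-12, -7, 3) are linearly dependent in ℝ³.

Place the vectors as rows of a 3×3 matrix; dependence ⇔ determinant zero.
Cofactor expansion gives det = -64*c - 768.
Setting this to zero gives c = -12.

c = -12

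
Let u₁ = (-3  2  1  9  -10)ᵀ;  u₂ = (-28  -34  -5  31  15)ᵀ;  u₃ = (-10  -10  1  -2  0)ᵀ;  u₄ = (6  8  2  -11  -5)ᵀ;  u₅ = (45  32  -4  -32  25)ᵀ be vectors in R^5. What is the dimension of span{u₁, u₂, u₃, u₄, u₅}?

3

Put the 5×5 matrix [u₁|u₂|u₃|u₄|u₅] into echelon form.
Exactly 3 pivots survive; hence the rank is 3.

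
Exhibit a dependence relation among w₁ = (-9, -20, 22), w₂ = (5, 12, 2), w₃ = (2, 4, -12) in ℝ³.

w₁ + w₂ + 2w₃ = 0

Solve the homogeneous system with w₁, w₂, w₃ as columns by row-reducing the coefficient matrix.
One solution (up to scaling) is (1, 1, 2).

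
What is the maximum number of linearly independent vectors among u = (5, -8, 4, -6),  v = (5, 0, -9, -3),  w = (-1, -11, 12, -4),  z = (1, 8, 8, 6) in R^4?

Put the 4×4 matrix [u|v|w|z] into echelon form.
The echelon form has 4 nonzero rows, so the rank is 4.

4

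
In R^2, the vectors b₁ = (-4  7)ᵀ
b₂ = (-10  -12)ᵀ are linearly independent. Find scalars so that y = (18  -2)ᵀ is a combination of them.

Solve the system with b₁, b₂ as columns and y as the right-hand side.
Row-reducing the augmented matrix gives the unique coefficients (c₁, c₂) = (-2, -1).

y = -2b₁ - b₂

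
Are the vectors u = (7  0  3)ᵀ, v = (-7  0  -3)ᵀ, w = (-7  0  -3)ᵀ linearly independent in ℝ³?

Form the 3×3 matrix with these as columns; its determinant is 0.
A zero determinant means the columns are linearly dependent.

linearly dependent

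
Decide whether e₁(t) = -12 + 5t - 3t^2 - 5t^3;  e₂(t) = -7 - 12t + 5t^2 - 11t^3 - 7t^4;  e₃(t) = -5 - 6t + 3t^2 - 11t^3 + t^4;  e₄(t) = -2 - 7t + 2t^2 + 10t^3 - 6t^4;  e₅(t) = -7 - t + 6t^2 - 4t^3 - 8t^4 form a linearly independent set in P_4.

Write each element as a coordinate vector in ℝ⁵ using {1, t, …, t^4}.
Place the vectors as rows of a 5×5 matrix and reduce to echelon form.
The reduction yields 5 nonzero rows, so the rank is 5.
Since rank = 5 (the number of vectors), the set is linearly independent.

linearly independent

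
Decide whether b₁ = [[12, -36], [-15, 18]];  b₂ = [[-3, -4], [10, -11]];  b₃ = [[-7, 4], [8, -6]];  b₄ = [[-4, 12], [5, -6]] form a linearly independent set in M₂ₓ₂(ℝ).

Take coordinates with respect to the standard basis {E₁₁, E₁₂, E₂₁, E₂₂}.
One vector is a scalar multiple of another, so the set is dependent.

linearly dependent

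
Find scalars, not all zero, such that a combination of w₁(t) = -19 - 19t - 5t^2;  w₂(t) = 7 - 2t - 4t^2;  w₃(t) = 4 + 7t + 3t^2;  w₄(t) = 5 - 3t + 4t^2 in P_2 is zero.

w₁ + w₂ + 3w₃ = 0

Write each element as a vector in ℝ³ using {1, t, t^2}.
Write the vectors as columns of a matrix and find a nonzero vector in its null space.
The free variable yields coefficients (1, 1, 3, 0) (any nonzero multiple also works).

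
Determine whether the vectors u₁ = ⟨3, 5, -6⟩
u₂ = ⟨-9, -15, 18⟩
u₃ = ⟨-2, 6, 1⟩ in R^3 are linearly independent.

Row-reduce the matrix whose columns are u₁, u₂, u₃.
The reduction yields 2 nonzero rows, so the rank is 2.
Since rank 2 < 3, the set is linearly dependent.
Indeed 3u₁ + u₂ = 0.

linearly dependent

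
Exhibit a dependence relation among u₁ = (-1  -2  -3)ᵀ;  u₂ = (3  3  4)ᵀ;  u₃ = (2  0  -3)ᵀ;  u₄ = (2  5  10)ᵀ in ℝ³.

u₁ - u₂ + u₃ + u₄ = 0

Write the vectors as columns of a matrix and find a nonzero vector in its null space.
The free variable yields coefficients (1, -1, 1, 1) (any nonzero multiple also works).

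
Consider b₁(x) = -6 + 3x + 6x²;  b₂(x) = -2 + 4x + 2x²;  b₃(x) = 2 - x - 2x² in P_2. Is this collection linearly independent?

linearly dependent

Write each element as a coordinate vector in ℝ³ using {1, x, x²}.
Form the 3×3 matrix with these as columns; its determinant is 0.
A zero determinant means the columns are linearly dependent.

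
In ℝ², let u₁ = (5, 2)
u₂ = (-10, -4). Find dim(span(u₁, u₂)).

1

Put the 2×2 matrix [u₁|u₂] into echelon form.
There is 1 pivot column, so rank = 1.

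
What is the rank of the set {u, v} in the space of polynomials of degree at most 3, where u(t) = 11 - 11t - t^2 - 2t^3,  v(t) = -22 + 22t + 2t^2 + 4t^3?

Represent each element by its coordinate vector in ℝ⁴.
Row-reduce the 2×4 matrix with these as rows.
There is 1 pivot column, so rank = 1.

rank 1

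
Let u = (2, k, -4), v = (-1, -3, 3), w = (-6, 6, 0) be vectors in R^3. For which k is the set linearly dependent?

k = 10/3

The set is linearly dependent precisely when det[u; v; w] = 0.
The determinant works out to 60 - 18*k.
Setting this to zero gives k = 10/3.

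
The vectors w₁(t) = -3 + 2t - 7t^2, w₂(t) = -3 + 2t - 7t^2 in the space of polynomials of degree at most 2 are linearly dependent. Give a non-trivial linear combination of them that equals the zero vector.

w₁ - w₂ = 0

Pass to coordinate vectors relative to the basis {1, t, t^2}.
Row-reduce the matrix with w₁, w₂ as columns; the null space gives the coefficients.
A generator of the null space is (1, -1).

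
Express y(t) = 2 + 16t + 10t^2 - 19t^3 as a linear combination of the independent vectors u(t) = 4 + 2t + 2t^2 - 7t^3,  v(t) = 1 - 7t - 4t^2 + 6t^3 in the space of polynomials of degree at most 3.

y = u - 2v

Take coordinate vectors relative to {1, t, …, t^3}.
Write y = α₁u + α₂v and equate components.
Row-reducing the augmented matrix gives the unique coefficients (α₁, α₂) = (1, -2).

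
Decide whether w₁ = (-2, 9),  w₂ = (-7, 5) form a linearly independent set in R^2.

Form the 2×2 matrix with these as columns; its determinant is 53.
A nonzero determinant means the columns are linearly independent.

linearly independent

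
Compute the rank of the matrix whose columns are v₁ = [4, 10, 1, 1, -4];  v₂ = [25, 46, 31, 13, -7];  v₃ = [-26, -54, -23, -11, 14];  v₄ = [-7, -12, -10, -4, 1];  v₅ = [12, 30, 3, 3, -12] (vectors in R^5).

Put the 5×5 matrix [v₁|v₂|v₃|v₄|v₅] into echelon form.
Reduction leaves 2 leading entries, giving rank 2.

rank 2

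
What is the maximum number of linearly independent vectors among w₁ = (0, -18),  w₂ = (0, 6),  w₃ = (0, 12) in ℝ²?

1

Row-reduce the 3×2 matrix with these as rows.
Exactly 1 pivot survives; hence the rank is 1.
(With 3 elements in a 2-dimensional space the rank is at most 2.)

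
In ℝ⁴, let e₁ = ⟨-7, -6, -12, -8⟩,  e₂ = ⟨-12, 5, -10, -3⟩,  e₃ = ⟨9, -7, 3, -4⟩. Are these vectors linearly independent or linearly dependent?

Row-reduce the matrix whose columns are e₁, e₂, e₃.
The reduction yields 3 nonzero rows, so the rank is 3.
Since rank = 3 (the number of vectors), the set is linearly independent.

linearly independent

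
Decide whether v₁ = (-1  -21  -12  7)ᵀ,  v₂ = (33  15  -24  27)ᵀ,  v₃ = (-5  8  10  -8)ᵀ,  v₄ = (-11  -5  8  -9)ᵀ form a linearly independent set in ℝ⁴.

Place the vectors as rows of a 4×4 matrix and reduce to echelon form.
The reduction yields 2 nonzero rows, so the rank is 2.
Since rank 2 < 4, the set is linearly dependent.
Indeed 3v₁ + v₂ + 6v₃ = 0.

linearly dependent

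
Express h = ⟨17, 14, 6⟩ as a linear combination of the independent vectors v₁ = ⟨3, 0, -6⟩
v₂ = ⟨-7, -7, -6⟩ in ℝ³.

h = v₁ - 2v₂

Since v₁, v₂ are independent, the coefficients expressing h are uniquely determined by a linear system.
The system has the unique solution (c₁, c₂) = (1, -2).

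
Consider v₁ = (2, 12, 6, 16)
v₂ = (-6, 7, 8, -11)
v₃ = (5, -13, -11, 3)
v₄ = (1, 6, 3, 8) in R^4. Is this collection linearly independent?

The matrix [v₁|v₂|v₃|v₄] has determinant 0.
A zero determinant means the columns are linearly dependent.
Indeed v₁ + 2v₂ + 2v₃ = 0.

linearly dependent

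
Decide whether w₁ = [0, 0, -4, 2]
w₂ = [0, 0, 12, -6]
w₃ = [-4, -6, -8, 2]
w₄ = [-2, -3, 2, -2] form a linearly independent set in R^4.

linearly dependent

Form the 4×4 matrix with these as columns; its determinant is 0.
A zero determinant means the columns are linearly dependent.
Indeed 3w₁ + w₂ = 0.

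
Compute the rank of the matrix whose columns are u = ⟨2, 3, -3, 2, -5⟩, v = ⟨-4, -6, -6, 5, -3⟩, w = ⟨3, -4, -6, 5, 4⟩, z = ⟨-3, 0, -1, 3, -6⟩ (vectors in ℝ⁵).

Put the 5×4 matrix [u|v|w|z] into echelon form.
The echelon form has 4 nonzero rows, so the rank is 4.

4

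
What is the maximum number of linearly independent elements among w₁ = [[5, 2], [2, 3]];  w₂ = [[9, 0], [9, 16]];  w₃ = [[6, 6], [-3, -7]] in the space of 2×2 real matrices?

Pass to coordinate vectors with respect to the basis {E₁₁, E₁₂, E₂₁, E₂₂}.
Put the 4×3 matrix [w₁|w₂|w₃] into echelon form.
Reduction leaves 2 leading entries, giving rank 2.

2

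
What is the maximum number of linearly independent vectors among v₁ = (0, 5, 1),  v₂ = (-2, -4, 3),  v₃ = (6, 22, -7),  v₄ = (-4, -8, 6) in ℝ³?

Apply Gaussian elimination to the matrix whose rows are v₁, v₂, v₃, v₄.
The echelon form has 2 nonzero rows, so the rank is 2.
(With 4 elements in a 3-dimensional space the rank is at most 3.)

2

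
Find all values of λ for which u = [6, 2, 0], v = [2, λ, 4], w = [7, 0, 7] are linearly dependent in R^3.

Dependence holds iff the 3×3 matrix [u v w] is singular.
Expanding, det = 42*λ + 28.
Setting this to zero gives λ = -2/3.

λ = -2/3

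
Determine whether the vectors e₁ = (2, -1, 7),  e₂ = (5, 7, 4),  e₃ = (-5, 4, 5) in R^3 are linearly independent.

Place the vectors as rows of a 3×3 matrix and reduce to echelon form.
The reduction yields 3 nonzero rows, so the rank is 3.
Since rank = 3 (the number of vectors), the set is linearly independent.

linearly independent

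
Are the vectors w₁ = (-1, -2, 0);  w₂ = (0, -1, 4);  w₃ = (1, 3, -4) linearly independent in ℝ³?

linearly dependent

Form the 3×3 matrix with these as columns; its determinant is 0.
A zero determinant means the columns are linearly dependent.
Indeed w₁ + w₂ + w₃ = 0.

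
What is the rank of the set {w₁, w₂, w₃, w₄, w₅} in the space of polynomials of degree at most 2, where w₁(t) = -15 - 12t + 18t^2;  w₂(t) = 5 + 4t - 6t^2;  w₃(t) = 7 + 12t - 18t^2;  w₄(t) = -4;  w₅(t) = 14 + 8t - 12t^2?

rank 2

Pass to coordinate vectors with respect to the basis {1, t, t^2}.
Put the 3×5 matrix [w₁|w₂|w₃|w₄|w₅] into echelon form.
Exactly 2 pivots survive; hence the rank is 2.
(With 5 elements in a 3-dimensional space the rank is at most 3.)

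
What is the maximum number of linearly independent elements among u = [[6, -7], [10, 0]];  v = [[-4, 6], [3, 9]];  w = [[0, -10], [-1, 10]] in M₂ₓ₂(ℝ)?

3

Use coordinates relative to {E₁₁, E₁₂, E₂₁, E₂₂}.
Apply Gaussian elimination to the matrix whose rows are u, v, w.
Reduction leaves 3 leading entries, giving rank 3.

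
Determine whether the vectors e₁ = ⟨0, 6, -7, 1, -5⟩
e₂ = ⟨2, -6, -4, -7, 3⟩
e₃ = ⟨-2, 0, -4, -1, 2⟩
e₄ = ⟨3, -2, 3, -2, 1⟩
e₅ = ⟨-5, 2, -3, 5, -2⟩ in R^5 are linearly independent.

Form the 5×5 matrix with these as columns; its determinant is -530.
A nonzero determinant means the columns are linearly independent.

linearly independent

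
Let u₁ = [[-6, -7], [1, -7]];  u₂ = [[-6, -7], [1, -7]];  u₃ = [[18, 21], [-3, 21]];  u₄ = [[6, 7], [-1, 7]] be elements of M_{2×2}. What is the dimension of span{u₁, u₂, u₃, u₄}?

dim = 1

Pass to coordinate vectors with respect to the basis {E₁₁, E₁₂, E₂₁, E₂₂}.
Form the matrix with u₁, u₂, u₃, u₄ as columns and reduce.
There is 1 pivot column, so rank = 1.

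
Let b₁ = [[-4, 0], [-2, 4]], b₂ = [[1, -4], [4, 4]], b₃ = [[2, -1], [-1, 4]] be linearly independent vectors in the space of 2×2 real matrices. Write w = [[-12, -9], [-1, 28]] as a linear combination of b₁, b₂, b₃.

Identify each element with its coordinate vector in ℝ⁴ via {E₁₁, E₁₂, E₂₁, E₂₂}.
Set up the augmented matrix [b₁ | b₂ | b₃ | w] and row-reduce.
The system has the unique solution (a₁, a₂, a₃) = (4, 2, 1).

w = 4b₁ + 2b₂ + b₃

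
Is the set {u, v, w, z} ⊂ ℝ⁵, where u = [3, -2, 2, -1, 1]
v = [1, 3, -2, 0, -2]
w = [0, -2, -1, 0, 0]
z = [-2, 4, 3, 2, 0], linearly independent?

linearly independent

Place the vectors as rows of a 4×5 matrix and reduce to echelon form.
The reduction yields 4 nonzero rows, so the rank is 4.
Since rank = 4 (the number of vectors), the set is linearly independent.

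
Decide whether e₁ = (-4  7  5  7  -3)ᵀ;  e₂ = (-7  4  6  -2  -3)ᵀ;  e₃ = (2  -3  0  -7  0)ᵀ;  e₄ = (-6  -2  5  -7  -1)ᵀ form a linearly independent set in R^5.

Row-reduce the matrix whose columns are e₁, e₂, e₃, e₄.
The reduction yields 4 nonzero rows, so the rank is 4.
Since rank = 4 (the number of vectors), the set is linearly independent.

linearly independent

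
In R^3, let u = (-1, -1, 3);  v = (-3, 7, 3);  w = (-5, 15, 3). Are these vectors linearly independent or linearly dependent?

linearly dependent

Place the vectors as rows of a 3×3 matrix and reduce to echelon form.
The reduction yields 2 nonzero rows, so the rank is 2.
Since rank 2 < 3, the set is linearly dependent.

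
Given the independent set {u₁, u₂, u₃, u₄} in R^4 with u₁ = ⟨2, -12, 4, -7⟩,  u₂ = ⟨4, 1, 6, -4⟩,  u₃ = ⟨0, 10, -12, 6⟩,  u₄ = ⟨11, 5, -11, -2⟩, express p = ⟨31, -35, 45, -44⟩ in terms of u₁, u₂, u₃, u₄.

p = 2u₁ + 4u₂ - 2u₃ + u₄

Solve the system with u₁, u₂, u₃, u₄ as columns and p as the right-hand side.
Back-substitution yields (c₁, …, c₄) = (2, 4, -2, 1).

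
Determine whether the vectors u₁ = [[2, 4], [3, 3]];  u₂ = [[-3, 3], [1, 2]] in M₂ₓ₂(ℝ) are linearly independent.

linearly independent

Write each element as a coordinate vector in ℝ⁴ using {E₁₁, E₁₂, E₂₁, E₂₂}.
Place the vectors as rows of a 2×4 matrix and reduce to echelon form.
The reduction yields 2 nonzero rows, so the rank is 2.
Since rank = 2 (the number of vectors), the set is linearly independent.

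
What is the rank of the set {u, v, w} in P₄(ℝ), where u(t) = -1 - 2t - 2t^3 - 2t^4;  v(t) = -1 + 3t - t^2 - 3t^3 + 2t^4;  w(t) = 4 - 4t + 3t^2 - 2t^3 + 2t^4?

Pass to coordinate vectors with respect to the basis {1, t, …, t^4}.
Form the matrix with u, v, w as columns and reduce.
The echelon form has 3 nonzero rows, so the rank is 3.

rank 3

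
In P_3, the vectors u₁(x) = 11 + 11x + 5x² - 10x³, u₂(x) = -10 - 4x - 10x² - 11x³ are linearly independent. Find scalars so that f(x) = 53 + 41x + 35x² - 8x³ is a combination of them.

f = 3u₁ - 2u₂

Identify each element with its coordinate vector in ℝ⁴ via {1, x, …, x³}.
Set up the augmented matrix [u₁ | u₂ | f] and row-reduce.
The system has the unique solution (a₁, a₂) = (3, -2).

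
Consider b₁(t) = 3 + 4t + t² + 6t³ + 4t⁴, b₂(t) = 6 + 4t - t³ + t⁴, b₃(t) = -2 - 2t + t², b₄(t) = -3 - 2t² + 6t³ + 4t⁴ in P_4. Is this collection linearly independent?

linearly independent

Write each element as a coordinate vector in ℝ⁵ using {1, t, …, t⁴}.
Place the vectors as rows of a 4×5 matrix and reduce to echelon form.
The reduction yields 4 nonzero rows, so the rank is 4.
Since rank = 4 (the number of vectors), the set is linearly independent.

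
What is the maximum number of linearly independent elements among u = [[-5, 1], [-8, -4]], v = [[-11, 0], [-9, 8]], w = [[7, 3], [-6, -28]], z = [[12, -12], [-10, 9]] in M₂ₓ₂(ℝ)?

3

Use coordinates relative to {E₁₁, E₁₂, E₂₁, E₂₂}.
Form the matrix with u, v, w, z as columns and reduce.
There are 3 pivot columns, so rank = 3.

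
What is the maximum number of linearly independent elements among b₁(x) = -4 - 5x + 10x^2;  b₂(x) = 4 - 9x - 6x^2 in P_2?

2

Use coordinates relative to {1, x, x^2}.
Apply Gaussian elimination to the matrix whose rows are b₁, b₂.
The echelon form has 2 nonzero rows, so the rank is 2.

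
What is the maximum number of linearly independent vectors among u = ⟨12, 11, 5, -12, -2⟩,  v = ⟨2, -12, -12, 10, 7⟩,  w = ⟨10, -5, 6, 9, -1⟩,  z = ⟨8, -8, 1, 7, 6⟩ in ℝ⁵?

Put the 5×4 matrix [u|v|w|z] into echelon form.
Reduction leaves 4 leading entries, giving rank 4.

4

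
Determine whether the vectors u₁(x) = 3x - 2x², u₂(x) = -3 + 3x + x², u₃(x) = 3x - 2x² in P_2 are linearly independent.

linearly dependent

Take coordinates with respect to the standard basis {1, x, x²}.
Place the vectors as rows of a 3×3 matrix and reduce to echelon form.
The reduction yields 2 nonzero rows, so the rank is 2.
Since rank 2 < 3, the set is linearly dependent.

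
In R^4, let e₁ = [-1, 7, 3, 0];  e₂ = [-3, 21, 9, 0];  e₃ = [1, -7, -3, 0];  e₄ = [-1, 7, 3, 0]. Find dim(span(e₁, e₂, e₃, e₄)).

Apply Gaussian elimination to the matrix whose rows are e₁, e₂, e₃, e₄.
The echelon form has 1 nonzero row, so the rank is 1.

dim = 1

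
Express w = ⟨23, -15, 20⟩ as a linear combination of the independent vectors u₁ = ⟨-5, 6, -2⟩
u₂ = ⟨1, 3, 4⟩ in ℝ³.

w = -4u₁ + 3u₂

Set up the augmented matrix [u₁ | u₂ | w] and row-reduce.
Back-substitution yields (a₁, a₂) = (-4, 3).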